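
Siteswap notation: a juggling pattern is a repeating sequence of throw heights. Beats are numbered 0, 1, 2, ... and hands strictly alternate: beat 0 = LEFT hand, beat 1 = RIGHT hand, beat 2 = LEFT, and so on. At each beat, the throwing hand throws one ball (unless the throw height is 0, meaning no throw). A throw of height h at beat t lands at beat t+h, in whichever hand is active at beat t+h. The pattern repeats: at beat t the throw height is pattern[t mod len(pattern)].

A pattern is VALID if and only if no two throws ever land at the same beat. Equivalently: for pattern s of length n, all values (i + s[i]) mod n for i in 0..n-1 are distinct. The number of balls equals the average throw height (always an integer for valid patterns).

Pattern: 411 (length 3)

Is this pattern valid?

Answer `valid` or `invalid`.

i=0: (i + s[i]) mod n = (0 + 4) mod 3 = 1
i=1: (i + s[i]) mod n = (1 + 1) mod 3 = 2
i=2: (i + s[i]) mod n = (2 + 1) mod 3 = 0
Residues: [1, 2, 0], distinct: True

Answer: valid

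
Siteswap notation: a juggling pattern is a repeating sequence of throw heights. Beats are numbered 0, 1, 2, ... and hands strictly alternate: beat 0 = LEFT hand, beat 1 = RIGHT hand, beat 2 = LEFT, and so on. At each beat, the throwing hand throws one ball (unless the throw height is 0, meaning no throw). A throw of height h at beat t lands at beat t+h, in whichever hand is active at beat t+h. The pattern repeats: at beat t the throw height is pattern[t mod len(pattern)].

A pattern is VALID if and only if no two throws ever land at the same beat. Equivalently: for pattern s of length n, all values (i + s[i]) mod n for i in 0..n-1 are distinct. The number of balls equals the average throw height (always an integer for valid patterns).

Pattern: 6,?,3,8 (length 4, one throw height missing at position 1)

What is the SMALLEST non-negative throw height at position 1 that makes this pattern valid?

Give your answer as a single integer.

i=0: (0 + 6) mod 4 = 2
i=1: s[i]=? (unknown)
i=2: (2 + 3) mod 4 = 1
i=3: (3 + 8) mod 4 = 3
Known residues: [1, 2, 3]; need a permutation of 0..3, so missing residue r = 0
Need (1 + s) mod 4 = 0; smallest s = (0 - 1) mod 4 = 3

Answer: 3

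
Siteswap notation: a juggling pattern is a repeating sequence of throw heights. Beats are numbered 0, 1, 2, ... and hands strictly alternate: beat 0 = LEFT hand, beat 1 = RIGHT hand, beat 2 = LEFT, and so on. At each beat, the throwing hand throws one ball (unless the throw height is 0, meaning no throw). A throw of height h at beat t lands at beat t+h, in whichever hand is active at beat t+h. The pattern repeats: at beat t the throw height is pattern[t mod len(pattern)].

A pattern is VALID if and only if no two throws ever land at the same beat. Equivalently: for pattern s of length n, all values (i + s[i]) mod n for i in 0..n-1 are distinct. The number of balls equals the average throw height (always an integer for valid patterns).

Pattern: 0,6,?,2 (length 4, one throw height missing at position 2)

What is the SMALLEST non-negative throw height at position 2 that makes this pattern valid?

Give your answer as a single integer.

Answer: 0

Derivation:
i=0: (0 + 0) mod 4 = 0
i=1: (1 + 6) mod 4 = 3
i=2: s[i]=? (unknown)
i=3: (3 + 2) mod 4 = 1
Known residues: [0, 1, 3]; need a permutation of 0..3, so missing residue r = 2
Need (2 + s) mod 4 = 2; smallest s = (2 - 2) mod 4 = 0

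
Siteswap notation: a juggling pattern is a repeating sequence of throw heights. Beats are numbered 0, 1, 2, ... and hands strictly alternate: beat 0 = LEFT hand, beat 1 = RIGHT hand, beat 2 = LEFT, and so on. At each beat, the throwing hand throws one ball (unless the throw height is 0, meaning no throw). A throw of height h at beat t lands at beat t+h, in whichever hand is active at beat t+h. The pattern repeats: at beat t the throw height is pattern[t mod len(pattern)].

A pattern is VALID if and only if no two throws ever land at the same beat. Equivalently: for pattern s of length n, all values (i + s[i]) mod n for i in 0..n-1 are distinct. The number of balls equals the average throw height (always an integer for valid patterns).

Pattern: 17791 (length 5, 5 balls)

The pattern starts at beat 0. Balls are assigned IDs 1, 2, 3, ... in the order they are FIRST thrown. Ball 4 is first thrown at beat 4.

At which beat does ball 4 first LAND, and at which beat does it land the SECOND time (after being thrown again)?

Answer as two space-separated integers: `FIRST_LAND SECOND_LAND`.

Answer: 5 6

Derivation:
Beat 0 (L): throw ball1 h=1 -> lands@1:R; in-air after throw: [b1@1:R]
Beat 1 (R): throw ball1 h=7 -> lands@8:L; in-air after throw: [b1@8:L]
Beat 2 (L): throw ball2 h=7 -> lands@9:R; in-air after throw: [b1@8:L b2@9:R]
Beat 3 (R): throw ball3 h=9 -> lands@12:L; in-air after throw: [b1@8:L b2@9:R b3@12:L]
Beat 4 (L): throw ball4 h=1 -> lands@5:R; in-air after throw: [b4@5:R b1@8:L b2@9:R b3@12:L]
Beat 5 (R): throw ball4 h=1 -> lands@6:L; in-air after throw: [b4@6:L b1@8:L b2@9:R b3@12:L]
Beat 6 (L): throw ball4 h=7 -> lands@13:R; in-air after throw: [b1@8:L b2@9:R b3@12:L b4@13:R]
Ball 4: thrown@4 h=1 -> first land @5; rethrown@5 h=1 -> second land @6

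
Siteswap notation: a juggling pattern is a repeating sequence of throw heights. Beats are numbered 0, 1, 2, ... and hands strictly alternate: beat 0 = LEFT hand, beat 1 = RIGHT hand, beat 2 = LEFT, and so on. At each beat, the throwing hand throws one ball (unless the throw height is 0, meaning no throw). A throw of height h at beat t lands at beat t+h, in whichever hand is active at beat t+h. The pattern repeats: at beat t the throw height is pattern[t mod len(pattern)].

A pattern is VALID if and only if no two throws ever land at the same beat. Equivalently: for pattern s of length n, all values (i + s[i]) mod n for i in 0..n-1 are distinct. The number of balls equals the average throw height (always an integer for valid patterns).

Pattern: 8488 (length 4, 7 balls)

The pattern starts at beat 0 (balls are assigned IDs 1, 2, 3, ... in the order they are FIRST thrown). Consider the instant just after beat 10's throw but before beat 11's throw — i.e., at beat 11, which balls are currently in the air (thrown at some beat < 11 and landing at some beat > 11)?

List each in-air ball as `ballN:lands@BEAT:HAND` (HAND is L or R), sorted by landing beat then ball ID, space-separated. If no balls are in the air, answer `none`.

Beat 0 (L): throw ball1 h=8 -> lands@8:L; in-air after throw: [b1@8:L]
Beat 1 (R): throw ball2 h=4 -> lands@5:R; in-air after throw: [b2@5:R b1@8:L]
Beat 2 (L): throw ball3 h=8 -> lands@10:L; in-air after throw: [b2@5:R b1@8:L b3@10:L]
Beat 3 (R): throw ball4 h=8 -> lands@11:R; in-air after throw: [b2@5:R b1@8:L b3@10:L b4@11:R]
Beat 4 (L): throw ball5 h=8 -> lands@12:L; in-air after throw: [b2@5:R b1@8:L b3@10:L b4@11:R b5@12:L]
Beat 5 (R): throw ball2 h=4 -> lands@9:R; in-air after throw: [b1@8:L b2@9:R b3@10:L b4@11:R b5@12:L]
Beat 6 (L): throw ball6 h=8 -> lands@14:L; in-air after throw: [b1@8:L b2@9:R b3@10:L b4@11:R b5@12:L b6@14:L]
Beat 7 (R): throw ball7 h=8 -> lands@15:R; in-air after throw: [b1@8:L b2@9:R b3@10:L b4@11:R b5@12:L b6@14:L b7@15:R]
Beat 8 (L): throw ball1 h=8 -> lands@16:L; in-air after throw: [b2@9:R b3@10:L b4@11:R b5@12:L b6@14:L b7@15:R b1@16:L]
Beat 9 (R): throw ball2 h=4 -> lands@13:R; in-air after throw: [b3@10:L b4@11:R b5@12:L b2@13:R b6@14:L b7@15:R b1@16:L]
Beat 10 (L): throw ball3 h=8 -> lands@18:L; in-air after throw: [b4@11:R b5@12:L b2@13:R b6@14:L b7@15:R b1@16:L b3@18:L]
Beat 11 (R): throw ball4 h=8 -> lands@19:R; in-air after throw: [b5@12:L b2@13:R b6@14:L b7@15:R b1@16:L b3@18:L b4@19:R]

Answer: ball5:lands@12:L ball2:lands@13:R ball6:lands@14:L ball7:lands@15:R ball1:lands@16:L ball3:lands@18:L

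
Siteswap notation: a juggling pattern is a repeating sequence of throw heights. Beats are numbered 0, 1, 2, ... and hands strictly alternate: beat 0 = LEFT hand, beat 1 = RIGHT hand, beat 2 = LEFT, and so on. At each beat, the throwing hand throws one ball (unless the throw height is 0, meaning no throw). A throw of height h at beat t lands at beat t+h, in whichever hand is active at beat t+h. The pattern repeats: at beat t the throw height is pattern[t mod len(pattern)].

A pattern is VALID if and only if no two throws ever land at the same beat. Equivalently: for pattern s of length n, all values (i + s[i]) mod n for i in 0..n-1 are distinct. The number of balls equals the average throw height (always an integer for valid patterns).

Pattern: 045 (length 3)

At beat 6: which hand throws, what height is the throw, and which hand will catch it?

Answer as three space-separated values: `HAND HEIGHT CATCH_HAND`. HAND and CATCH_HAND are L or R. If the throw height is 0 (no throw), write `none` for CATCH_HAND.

Answer: L 0 none

Derivation:
Beat 6: 6 mod 2 = 0, so hand = L
Throw height = pattern[6 mod 3] = pattern[0] = 0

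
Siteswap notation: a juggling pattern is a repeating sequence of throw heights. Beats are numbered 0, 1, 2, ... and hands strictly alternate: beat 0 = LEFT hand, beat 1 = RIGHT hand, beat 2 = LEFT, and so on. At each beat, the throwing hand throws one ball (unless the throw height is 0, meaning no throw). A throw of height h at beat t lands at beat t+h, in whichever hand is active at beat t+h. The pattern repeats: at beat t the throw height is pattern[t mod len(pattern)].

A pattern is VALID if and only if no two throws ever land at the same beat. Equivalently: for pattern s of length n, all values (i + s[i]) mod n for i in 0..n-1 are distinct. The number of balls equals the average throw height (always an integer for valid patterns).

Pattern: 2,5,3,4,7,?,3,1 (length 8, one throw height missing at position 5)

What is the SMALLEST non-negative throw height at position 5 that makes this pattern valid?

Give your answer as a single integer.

Answer: 7

Derivation:
i=0: (0 + 2) mod 8 = 2
i=1: (1 + 5) mod 8 = 6
i=2: (2 + 3) mod 8 = 5
i=3: (3 + 4) mod 8 = 7
i=4: (4 + 7) mod 8 = 3
i=5: s[i]=? (unknown)
i=6: (6 + 3) mod 8 = 1
i=7: (7 + 1) mod 8 = 0
Known residues: [0, 1, 2, 3, 5, 6, 7]; need a permutation of 0..7, so missing residue r = 4
Need (5 + s) mod 8 = 4; smallest s = (4 - 5) mod 8 = 7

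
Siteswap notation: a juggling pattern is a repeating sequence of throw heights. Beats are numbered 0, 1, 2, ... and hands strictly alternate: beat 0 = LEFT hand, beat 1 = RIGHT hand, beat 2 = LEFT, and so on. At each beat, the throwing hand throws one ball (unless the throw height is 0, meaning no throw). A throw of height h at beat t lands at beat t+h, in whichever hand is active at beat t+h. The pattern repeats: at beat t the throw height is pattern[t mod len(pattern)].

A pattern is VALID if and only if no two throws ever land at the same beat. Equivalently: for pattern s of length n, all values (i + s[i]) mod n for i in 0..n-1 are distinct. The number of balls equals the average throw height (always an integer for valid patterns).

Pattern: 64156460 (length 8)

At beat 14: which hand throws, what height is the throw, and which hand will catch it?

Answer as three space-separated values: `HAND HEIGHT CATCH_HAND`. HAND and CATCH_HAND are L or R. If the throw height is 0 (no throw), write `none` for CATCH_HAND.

Answer: L 6 L

Derivation:
Beat 14: 14 mod 2 = 0, so hand = L
Throw height = pattern[14 mod 8] = pattern[6] = 6
Lands at beat 14+6=20, 20 mod 2 = 0, so catch hand = L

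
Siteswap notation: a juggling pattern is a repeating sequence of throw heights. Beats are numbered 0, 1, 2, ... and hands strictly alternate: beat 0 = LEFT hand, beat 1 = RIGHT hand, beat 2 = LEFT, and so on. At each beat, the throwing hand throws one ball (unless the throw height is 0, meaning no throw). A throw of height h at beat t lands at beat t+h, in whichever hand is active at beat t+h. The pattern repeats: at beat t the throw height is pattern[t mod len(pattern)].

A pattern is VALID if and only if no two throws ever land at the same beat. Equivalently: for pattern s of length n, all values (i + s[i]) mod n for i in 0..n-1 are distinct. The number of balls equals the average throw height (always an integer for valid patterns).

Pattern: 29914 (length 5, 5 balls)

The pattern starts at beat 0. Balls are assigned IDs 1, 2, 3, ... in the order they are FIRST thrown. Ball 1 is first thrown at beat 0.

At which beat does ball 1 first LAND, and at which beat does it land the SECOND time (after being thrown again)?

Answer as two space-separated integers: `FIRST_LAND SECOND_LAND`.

Beat 0 (L): throw ball1 h=2 -> lands@2:L; in-air after throw: [b1@2:L]
Beat 1 (R): throw ball2 h=9 -> lands@10:L; in-air after throw: [b1@2:L b2@10:L]
Beat 2 (L): throw ball1 h=9 -> lands@11:R; in-air after throw: [b2@10:L b1@11:R]
Beat 3 (R): throw ball3 h=1 -> lands@4:L; in-air after throw: [b3@4:L b2@10:L b1@11:R]
Beat 4 (L): throw ball3 h=4 -> lands@8:L; in-air after throw: [b3@8:L b2@10:L b1@11:R]
Beat 5 (R): throw ball4 h=2 -> lands@7:R; in-air after throw: [b4@7:R b3@8:L b2@10:L b1@11:R]
Beat 6 (L): throw ball5 h=9 -> lands@15:R; in-air after throw: [b4@7:R b3@8:L b2@10:L b1@11:R b5@15:R]
Beat 7 (R): throw ball4 h=9 -> lands@16:L; in-air after throw: [b3@8:L b2@10:L b1@11:R b5@15:R b4@16:L]
Beat 8 (L): throw ball3 h=1 -> lands@9:R; in-air after throw: [b3@9:R b2@10:L b1@11:R b5@15:R b4@16:L]
Beat 9 (R): throw ball3 h=4 -> lands@13:R; in-air after throw: [b2@10:L b1@11:R b3@13:R b5@15:R b4@16:L]
Beat 10 (L): throw ball2 h=2 -> lands@12:L; in-air after throw: [b1@11:R b2@12:L b3@13:R b5@15:R b4@16:L]
Beat 11 (R): throw ball1 h=9 -> lands@20:L; in-air after throw: [b2@12:L b3@13:R b5@15:R b4@16:L b1@20:L]
Ball 1: thrown@0 h=2 -> first land @2; rethrown@2 h=9 -> second land @11

Answer: 2 11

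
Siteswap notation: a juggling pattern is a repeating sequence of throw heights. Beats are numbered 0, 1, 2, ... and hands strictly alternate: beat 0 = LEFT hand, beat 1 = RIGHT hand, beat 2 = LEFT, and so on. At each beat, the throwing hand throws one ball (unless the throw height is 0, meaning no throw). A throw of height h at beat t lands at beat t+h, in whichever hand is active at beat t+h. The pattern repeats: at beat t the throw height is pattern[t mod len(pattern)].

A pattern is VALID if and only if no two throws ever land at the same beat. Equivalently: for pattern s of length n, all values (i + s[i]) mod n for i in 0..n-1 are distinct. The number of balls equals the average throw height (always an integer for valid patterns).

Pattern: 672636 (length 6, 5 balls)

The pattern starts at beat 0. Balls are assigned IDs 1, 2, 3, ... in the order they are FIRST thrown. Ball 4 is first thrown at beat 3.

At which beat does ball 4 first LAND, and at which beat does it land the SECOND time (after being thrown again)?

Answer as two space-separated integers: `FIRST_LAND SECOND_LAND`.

Answer: 9 15

Derivation:
Beat 0 (L): throw ball1 h=6 -> lands@6:L; in-air after throw: [b1@6:L]
Beat 1 (R): throw ball2 h=7 -> lands@8:L; in-air after throw: [b1@6:L b2@8:L]
Beat 2 (L): throw ball3 h=2 -> lands@4:L; in-air after throw: [b3@4:L b1@6:L b2@8:L]
Beat 3 (R): throw ball4 h=6 -> lands@9:R; in-air after throw: [b3@4:L b1@6:L b2@8:L b4@9:R]
Beat 4 (L): throw ball3 h=3 -> lands@7:R; in-air after throw: [b1@6:L b3@7:R b2@8:L b4@9:R]
Beat 5 (R): throw ball5 h=6 -> lands@11:R; in-air after throw: [b1@6:L b3@7:R b2@8:L b4@9:R b5@11:R]
Beat 6 (L): throw ball1 h=6 -> lands@12:L; in-air after throw: [b3@7:R b2@8:L b4@9:R b5@11:R b1@12:L]
Beat 7 (R): throw ball3 h=7 -> lands@14:L; in-air after throw: [b2@8:L b4@9:R b5@11:R b1@12:L b3@14:L]
Beat 8 (L): throw ball2 h=2 -> lands@10:L; in-air after throw: [b4@9:R b2@10:L b5@11:R b1@12:L b3@14:L]
Beat 9 (R): throw ball4 h=6 -> lands@15:R; in-air after throw: [b2@10:L b5@11:R b1@12:L b3@14:L b4@15:R]
Beat 10 (L): throw ball2 h=3 -> lands@13:R; in-air after throw: [b5@11:R b1@12:L b2@13:R b3@14:L b4@15:R]
Beat 11 (R): throw ball5 h=6 -> lands@17:R; in-air after throw: [b1@12:L b2@13:R b3@14:L b4@15:R b5@17:R]
Beat 12 (L): throw ball1 h=6 -> lands@18:L; in-air after throw: [b2@13:R b3@14:L b4@15:R b5@17:R b1@18:L]
Beat 13 (R): throw ball2 h=7 -> lands@20:L; in-air after throw: [b3@14:L b4@15:R b5@17:R b1@18:L b2@20:L]
Beat 14 (L): throw ball3 h=2 -> lands@16:L; in-air after throw: [b4@15:R b3@16:L b5@17:R b1@18:L b2@20:L]
Beat 15 (R): throw ball4 h=6 -> lands@21:R; in-air after throw: [b3@16:L b5@17:R b1@18:L b2@20:L b4@21:R]
Ball 4: thrown@3 h=6 -> first land @9; rethrown@9 h=6 -> second land @15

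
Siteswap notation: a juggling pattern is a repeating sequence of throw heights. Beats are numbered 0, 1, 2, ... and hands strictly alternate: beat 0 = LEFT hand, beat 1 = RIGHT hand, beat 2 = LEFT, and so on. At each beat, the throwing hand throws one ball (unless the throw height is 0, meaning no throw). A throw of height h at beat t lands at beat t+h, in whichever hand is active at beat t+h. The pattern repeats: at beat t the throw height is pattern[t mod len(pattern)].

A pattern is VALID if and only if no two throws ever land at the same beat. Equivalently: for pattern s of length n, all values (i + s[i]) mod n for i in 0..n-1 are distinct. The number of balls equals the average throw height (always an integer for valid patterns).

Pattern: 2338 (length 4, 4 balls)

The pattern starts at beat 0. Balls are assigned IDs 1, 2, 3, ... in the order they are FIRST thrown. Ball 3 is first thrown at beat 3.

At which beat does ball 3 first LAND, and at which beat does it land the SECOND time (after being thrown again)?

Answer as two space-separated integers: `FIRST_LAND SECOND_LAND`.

Answer: 11 19

Derivation:
Beat 0 (L): throw ball1 h=2 -> lands@2:L; in-air after throw: [b1@2:L]
Beat 1 (R): throw ball2 h=3 -> lands@4:L; in-air after throw: [b1@2:L b2@4:L]
Beat 2 (L): throw ball1 h=3 -> lands@5:R; in-air after throw: [b2@4:L b1@5:R]
Beat 3 (R): throw ball3 h=8 -> lands@11:R; in-air after throw: [b2@4:L b1@5:R b3@11:R]
Beat 4 (L): throw ball2 h=2 -> lands@6:L; in-air after throw: [b1@5:R b2@6:L b3@11:R]
Beat 5 (R): throw ball1 h=3 -> lands@8:L; in-air after throw: [b2@6:L b1@8:L b3@11:R]
Beat 6 (L): throw ball2 h=3 -> lands@9:R; in-air after throw: [b1@8:L b2@9:R b3@11:R]
Beat 7 (R): throw ball4 h=8 -> lands@15:R; in-air after throw: [b1@8:L b2@9:R b3@11:R b4@15:R]
Beat 8 (L): throw ball1 h=2 -> lands@10:L; in-air after throw: [b2@9:R b1@10:L b3@11:R b4@15:R]
Beat 9 (R): throw ball2 h=3 -> lands@12:L; in-air after throw: [b1@10:L b3@11:R b2@12:L b4@15:R]
Beat 10 (L): throw ball1 h=3 -> lands@13:R; in-air after throw: [b3@11:R b2@12:L b1@13:R b4@15:R]
Beat 11 (R): throw ball3 h=8 -> lands@19:R; in-air after throw: [b2@12:L b1@13:R b4@15:R b3@19:R]
Beat 12 (L): throw ball2 h=2 -> lands@14:L; in-air after throw: [b1@13:R b2@14:L b4@15:R b3@19:R]
Beat 13 (R): throw ball1 h=3 -> lands@16:L; in-air after throw: [b2@14:L b4@15:R b1@16:L b3@19:R]
Beat 14 (L): throw ball2 h=3 -> lands@17:R; in-air after throw: [b4@15:R b1@16:L b2@17:R b3@19:R]
Ball 3: thrown@3 h=8 -> first land @11; rethrown@11 h=8 -> second land @19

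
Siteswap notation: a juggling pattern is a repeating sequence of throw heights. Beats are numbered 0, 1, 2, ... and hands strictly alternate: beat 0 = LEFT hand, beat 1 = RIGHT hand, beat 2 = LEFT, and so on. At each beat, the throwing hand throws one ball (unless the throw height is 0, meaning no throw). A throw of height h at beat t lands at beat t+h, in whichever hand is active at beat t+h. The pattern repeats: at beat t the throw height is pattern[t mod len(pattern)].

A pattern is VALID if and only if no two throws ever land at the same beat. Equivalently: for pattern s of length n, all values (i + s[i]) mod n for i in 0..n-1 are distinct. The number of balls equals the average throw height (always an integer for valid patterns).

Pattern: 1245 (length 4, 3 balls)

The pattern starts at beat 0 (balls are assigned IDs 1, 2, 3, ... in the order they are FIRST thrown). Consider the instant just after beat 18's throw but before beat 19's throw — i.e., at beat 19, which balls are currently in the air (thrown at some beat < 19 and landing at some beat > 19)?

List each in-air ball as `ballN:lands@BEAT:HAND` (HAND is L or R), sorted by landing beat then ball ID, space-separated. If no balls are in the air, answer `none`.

Beat 0 (L): throw ball1 h=1 -> lands@1:R; in-air after throw: [b1@1:R]
Beat 1 (R): throw ball1 h=2 -> lands@3:R; in-air after throw: [b1@3:R]
Beat 2 (L): throw ball2 h=4 -> lands@6:L; in-air after throw: [b1@3:R b2@6:L]
Beat 3 (R): throw ball1 h=5 -> lands@8:L; in-air after throw: [b2@6:L b1@8:L]
Beat 4 (L): throw ball3 h=1 -> lands@5:R; in-air after throw: [b3@5:R b2@6:L b1@8:L]
Beat 5 (R): throw ball3 h=2 -> lands@7:R; in-air after throw: [b2@6:L b3@7:R b1@8:L]
Beat 6 (L): throw ball2 h=4 -> lands@10:L; in-air after throw: [b3@7:R b1@8:L b2@10:L]
Beat 7 (R): throw ball3 h=5 -> lands@12:L; in-air after throw: [b1@8:L b2@10:L b3@12:L]
Beat 8 (L): throw ball1 h=1 -> lands@9:R; in-air after throw: [b1@9:R b2@10:L b3@12:L]
Beat 9 (R): throw ball1 h=2 -> lands@11:R; in-air after throw: [b2@10:L b1@11:R b3@12:L]
Beat 10 (L): throw ball2 h=4 -> lands@14:L; in-air after throw: [b1@11:R b3@12:L b2@14:L]
Beat 11 (R): throw ball1 h=5 -> lands@16:L; in-air after throw: [b3@12:L b2@14:L b1@16:L]
Beat 12 (L): throw ball3 h=1 -> lands@13:R; in-air after throw: [b3@13:R b2@14:L b1@16:L]
Beat 13 (R): throw ball3 h=2 -> lands@15:R; in-air after throw: [b2@14:L b3@15:R b1@16:L]
Beat 14 (L): throw ball2 h=4 -> lands@18:L; in-air after throw: [b3@15:R b1@16:L b2@18:L]
Beat 15 (R): throw ball3 h=5 -> lands@20:L; in-air after throw: [b1@16:L b2@18:L b3@20:L]
Beat 16 (L): throw ball1 h=1 -> lands@17:R; in-air after throw: [b1@17:R b2@18:L b3@20:L]
Beat 17 (R): throw ball1 h=2 -> lands@19:R; in-air after throw: [b2@18:L b1@19:R b3@20:L]
Beat 18 (L): throw ball2 h=4 -> lands@22:L; in-air after throw: [b1@19:R b3@20:L b2@22:L]
Beat 19 (R): throw ball1 h=5 -> lands@24:L; in-air after throw: [b3@20:L b2@22:L b1@24:L]

Answer: ball3:lands@20:L ball2:lands@22:L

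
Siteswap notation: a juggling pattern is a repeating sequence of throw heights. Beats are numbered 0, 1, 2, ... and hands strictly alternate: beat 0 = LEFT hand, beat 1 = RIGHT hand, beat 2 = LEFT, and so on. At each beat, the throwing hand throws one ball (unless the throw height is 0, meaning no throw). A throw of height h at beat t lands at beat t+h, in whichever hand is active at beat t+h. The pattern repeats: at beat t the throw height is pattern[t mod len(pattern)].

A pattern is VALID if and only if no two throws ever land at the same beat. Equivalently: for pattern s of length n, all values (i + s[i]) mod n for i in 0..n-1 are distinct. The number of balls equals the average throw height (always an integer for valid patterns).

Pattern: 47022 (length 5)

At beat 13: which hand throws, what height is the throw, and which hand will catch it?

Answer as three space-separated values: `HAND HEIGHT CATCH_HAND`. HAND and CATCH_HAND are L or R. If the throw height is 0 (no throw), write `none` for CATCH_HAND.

Beat 13: 13 mod 2 = 1, so hand = R
Throw height = pattern[13 mod 5] = pattern[3] = 2
Lands at beat 13+2=15, 15 mod 2 = 1, so catch hand = R

Answer: R 2 R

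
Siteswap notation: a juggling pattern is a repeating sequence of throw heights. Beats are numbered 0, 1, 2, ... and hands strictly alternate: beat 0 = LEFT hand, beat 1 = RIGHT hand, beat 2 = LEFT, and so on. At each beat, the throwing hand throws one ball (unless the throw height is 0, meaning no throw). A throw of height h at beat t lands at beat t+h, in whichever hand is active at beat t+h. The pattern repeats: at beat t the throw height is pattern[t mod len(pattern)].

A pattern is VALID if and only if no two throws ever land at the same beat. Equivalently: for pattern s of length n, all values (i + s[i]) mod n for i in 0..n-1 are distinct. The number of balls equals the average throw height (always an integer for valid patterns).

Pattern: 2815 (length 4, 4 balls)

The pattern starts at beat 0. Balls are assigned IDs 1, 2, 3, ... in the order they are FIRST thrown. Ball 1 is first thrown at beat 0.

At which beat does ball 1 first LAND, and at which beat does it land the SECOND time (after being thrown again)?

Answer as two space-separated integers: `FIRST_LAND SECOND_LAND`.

Answer: 2 3

Derivation:
Beat 0 (L): throw ball1 h=2 -> lands@2:L; in-air after throw: [b1@2:L]
Beat 1 (R): throw ball2 h=8 -> lands@9:R; in-air after throw: [b1@2:L b2@9:R]
Beat 2 (L): throw ball1 h=1 -> lands@3:R; in-air after throw: [b1@3:R b2@9:R]
Beat 3 (R): throw ball1 h=5 -> lands@8:L; in-air after throw: [b1@8:L b2@9:R]
Ball 1: thrown@0 h=2 -> first land @2; rethrown@2 h=1 -> second land @3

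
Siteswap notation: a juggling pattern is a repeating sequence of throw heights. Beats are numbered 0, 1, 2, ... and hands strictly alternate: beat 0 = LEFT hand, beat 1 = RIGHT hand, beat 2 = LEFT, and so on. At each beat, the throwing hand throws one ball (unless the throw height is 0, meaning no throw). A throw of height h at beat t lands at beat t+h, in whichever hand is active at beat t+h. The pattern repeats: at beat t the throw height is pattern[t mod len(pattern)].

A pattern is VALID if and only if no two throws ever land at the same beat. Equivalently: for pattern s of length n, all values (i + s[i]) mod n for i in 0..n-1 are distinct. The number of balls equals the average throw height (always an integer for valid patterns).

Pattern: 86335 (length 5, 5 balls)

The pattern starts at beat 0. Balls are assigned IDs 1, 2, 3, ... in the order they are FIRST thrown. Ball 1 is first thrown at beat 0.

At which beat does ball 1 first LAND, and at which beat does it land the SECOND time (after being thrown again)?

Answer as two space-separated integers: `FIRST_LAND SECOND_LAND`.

Answer: 8 11

Derivation:
Beat 0 (L): throw ball1 h=8 -> lands@8:L; in-air after throw: [b1@8:L]
Beat 1 (R): throw ball2 h=6 -> lands@7:R; in-air after throw: [b2@7:R b1@8:L]
Beat 2 (L): throw ball3 h=3 -> lands@5:R; in-air after throw: [b3@5:R b2@7:R b1@8:L]
Beat 3 (R): throw ball4 h=3 -> lands@6:L; in-air after throw: [b3@5:R b4@6:L b2@7:R b1@8:L]
Beat 4 (L): throw ball5 h=5 -> lands@9:R; in-air after throw: [b3@5:R b4@6:L b2@7:R b1@8:L b5@9:R]
Beat 5 (R): throw ball3 h=8 -> lands@13:R; in-air after throw: [b4@6:L b2@7:R b1@8:L b5@9:R b3@13:R]
Beat 6 (L): throw ball4 h=6 -> lands@12:L; in-air after throw: [b2@7:R b1@8:L b5@9:R b4@12:L b3@13:R]
Beat 7 (R): throw ball2 h=3 -> lands@10:L; in-air after throw: [b1@8:L b5@9:R b2@10:L b4@12:L b3@13:R]
Beat 8 (L): throw ball1 h=3 -> lands@11:R; in-air after throw: [b5@9:R b2@10:L b1@11:R b4@12:L b3@13:R]
Beat 9 (R): throw ball5 h=5 -> lands@14:L; in-air after throw: [b2@10:L b1@11:R b4@12:L b3@13:R b5@14:L]
Beat 10 (L): throw ball2 h=8 -> lands@18:L; in-air after throw: [b1@11:R b4@12:L b3@13:R b5@14:L b2@18:L]
Beat 11 (R): throw ball1 h=6 -> lands@17:R; in-air after throw: [b4@12:L b3@13:R b5@14:L b1@17:R b2@18:L]
Ball 1: thrown@0 h=8 -> first land @8; rethrown@8 h=3 -> second land @11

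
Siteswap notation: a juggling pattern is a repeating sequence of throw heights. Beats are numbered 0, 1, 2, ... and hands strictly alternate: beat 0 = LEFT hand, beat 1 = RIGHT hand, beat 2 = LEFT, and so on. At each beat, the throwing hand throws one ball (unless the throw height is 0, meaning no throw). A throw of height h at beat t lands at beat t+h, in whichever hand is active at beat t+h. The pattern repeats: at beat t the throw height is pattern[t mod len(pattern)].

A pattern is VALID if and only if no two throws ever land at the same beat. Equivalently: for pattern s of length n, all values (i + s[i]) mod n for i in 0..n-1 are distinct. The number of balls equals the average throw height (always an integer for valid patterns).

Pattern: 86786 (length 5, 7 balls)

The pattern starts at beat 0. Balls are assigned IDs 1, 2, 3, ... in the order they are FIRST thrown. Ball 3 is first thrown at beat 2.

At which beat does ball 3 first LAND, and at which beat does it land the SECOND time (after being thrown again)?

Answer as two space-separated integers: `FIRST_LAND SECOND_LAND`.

Beat 0 (L): throw ball1 h=8 -> lands@8:L; in-air after throw: [b1@8:L]
Beat 1 (R): throw ball2 h=6 -> lands@7:R; in-air after throw: [b2@7:R b1@8:L]
Beat 2 (L): throw ball3 h=7 -> lands@9:R; in-air after throw: [b2@7:R b1@8:L b3@9:R]
Beat 3 (R): throw ball4 h=8 -> lands@11:R; in-air after throw: [b2@7:R b1@8:L b3@9:R b4@11:R]
Beat 4 (L): throw ball5 h=6 -> lands@10:L; in-air after throw: [b2@7:R b1@8:L b3@9:R b5@10:L b4@11:R]
Beat 5 (R): throw ball6 h=8 -> lands@13:R; in-air after throw: [b2@7:R b1@8:L b3@9:R b5@10:L b4@11:R b6@13:R]
Beat 6 (L): throw ball7 h=6 -> lands@12:L; in-air after throw: [b2@7:R b1@8:L b3@9:R b5@10:L b4@11:R b7@12:L b6@13:R]
Beat 7 (R): throw ball2 h=7 -> lands@14:L; in-air after throw: [b1@8:L b3@9:R b5@10:L b4@11:R b7@12:L b6@13:R b2@14:L]
Beat 8 (L): throw ball1 h=8 -> lands@16:L; in-air after throw: [b3@9:R b5@10:L b4@11:R b7@12:L b6@13:R b2@14:L b1@16:L]
Beat 9 (R): throw ball3 h=6 -> lands@15:R; in-air after throw: [b5@10:L b4@11:R b7@12:L b6@13:R b2@14:L b3@15:R b1@16:L]
Beat 10 (L): throw ball5 h=8 -> lands@18:L; in-air after throw: [b4@11:R b7@12:L b6@13:R b2@14:L b3@15:R b1@16:L b5@18:L]
Beat 11 (R): throw ball4 h=6 -> lands@17:R; in-air after throw: [b7@12:L b6@13:R b2@14:L b3@15:R b1@16:L b4@17:R b5@18:L]
Beat 12 (L): throw ball7 h=7 -> lands@19:R; in-air after throw: [b6@13:R b2@14:L b3@15:R b1@16:L b4@17:R b5@18:L b7@19:R]
Ball 3: thrown@2 h=7 -> first land @9; rethrown@9 h=6 -> second land @15

Answer: 9 15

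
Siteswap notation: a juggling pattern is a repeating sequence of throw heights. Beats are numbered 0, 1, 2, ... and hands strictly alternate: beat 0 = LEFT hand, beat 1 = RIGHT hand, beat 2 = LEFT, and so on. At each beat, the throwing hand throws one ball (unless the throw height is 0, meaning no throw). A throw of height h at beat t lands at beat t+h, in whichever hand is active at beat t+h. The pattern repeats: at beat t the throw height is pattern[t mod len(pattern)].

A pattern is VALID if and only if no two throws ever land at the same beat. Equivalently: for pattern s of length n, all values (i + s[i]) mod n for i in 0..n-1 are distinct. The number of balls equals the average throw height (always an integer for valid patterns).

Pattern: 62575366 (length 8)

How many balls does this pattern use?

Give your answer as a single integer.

Answer: 5

Derivation:
Pattern = [6, 2, 5, 7, 5, 3, 6, 6], length n = 8
  position 0: throw height = 6, running sum = 6
  position 1: throw height = 2, running sum = 8
  position 2: throw height = 5, running sum = 13
  position 3: throw height = 7, running sum = 20
  position 4: throw height = 5, running sum = 25
  position 5: throw height = 3, running sum = 28
  position 6: throw height = 6, running sum = 34
  position 7: throw height = 6, running sum = 40
Total sum = 40; balls = sum / n = 40 / 8 = 5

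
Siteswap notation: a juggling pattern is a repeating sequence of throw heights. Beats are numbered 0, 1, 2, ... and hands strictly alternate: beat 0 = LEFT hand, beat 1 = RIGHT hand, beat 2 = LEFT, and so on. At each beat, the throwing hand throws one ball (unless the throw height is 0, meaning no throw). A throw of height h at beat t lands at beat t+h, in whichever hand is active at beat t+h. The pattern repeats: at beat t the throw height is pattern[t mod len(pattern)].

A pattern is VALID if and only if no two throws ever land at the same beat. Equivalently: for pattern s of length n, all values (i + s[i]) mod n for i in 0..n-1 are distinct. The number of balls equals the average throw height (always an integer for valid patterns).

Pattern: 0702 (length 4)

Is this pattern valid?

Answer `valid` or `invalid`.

Answer: invalid

Derivation:
i=0: (i + s[i]) mod n = (0 + 0) mod 4 = 0
i=1: (i + s[i]) mod n = (1 + 7) mod 4 = 0
i=2: (i + s[i]) mod n = (2 + 0) mod 4 = 2
i=3: (i + s[i]) mod n = (3 + 2) mod 4 = 1
Residues: [0, 0, 2, 1], distinct: False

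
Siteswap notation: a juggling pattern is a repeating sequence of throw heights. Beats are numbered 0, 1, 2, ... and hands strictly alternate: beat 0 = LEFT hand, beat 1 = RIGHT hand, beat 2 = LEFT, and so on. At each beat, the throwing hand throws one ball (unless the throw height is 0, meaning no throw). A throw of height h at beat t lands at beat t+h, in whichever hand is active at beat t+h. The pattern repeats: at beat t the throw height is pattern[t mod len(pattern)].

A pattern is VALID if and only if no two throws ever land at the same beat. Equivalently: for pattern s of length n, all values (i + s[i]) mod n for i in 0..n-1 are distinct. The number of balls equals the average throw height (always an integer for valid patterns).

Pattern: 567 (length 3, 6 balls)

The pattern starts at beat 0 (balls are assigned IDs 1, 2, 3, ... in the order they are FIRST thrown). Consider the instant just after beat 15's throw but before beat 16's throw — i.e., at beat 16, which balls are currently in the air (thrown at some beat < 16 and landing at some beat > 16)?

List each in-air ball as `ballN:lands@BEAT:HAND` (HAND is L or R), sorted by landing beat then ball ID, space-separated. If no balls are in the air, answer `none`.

Answer: ball1:lands@17:R ball6:lands@18:L ball2:lands@19:R ball4:lands@20:L ball3:lands@21:R

Derivation:
Beat 0 (L): throw ball1 h=5 -> lands@5:R; in-air after throw: [b1@5:R]
Beat 1 (R): throw ball2 h=6 -> lands@7:R; in-air after throw: [b1@5:R b2@7:R]
Beat 2 (L): throw ball3 h=7 -> lands@9:R; in-air after throw: [b1@5:R b2@7:R b3@9:R]
Beat 3 (R): throw ball4 h=5 -> lands@8:L; in-air after throw: [b1@5:R b2@7:R b4@8:L b3@9:R]
Beat 4 (L): throw ball5 h=6 -> lands@10:L; in-air after throw: [b1@5:R b2@7:R b4@8:L b3@9:R b5@10:L]
Beat 5 (R): throw ball1 h=7 -> lands@12:L; in-air after throw: [b2@7:R b4@8:L b3@9:R b5@10:L b1@12:L]
Beat 6 (L): throw ball6 h=5 -> lands@11:R; in-air after throw: [b2@7:R b4@8:L b3@9:R b5@10:L b6@11:R b1@12:L]
Beat 7 (R): throw ball2 h=6 -> lands@13:R; in-air after throw: [b4@8:L b3@9:R b5@10:L b6@11:R b1@12:L b2@13:R]
Beat 8 (L): throw ball4 h=7 -> lands@15:R; in-air after throw: [b3@9:R b5@10:L b6@11:R b1@12:L b2@13:R b4@15:R]
Beat 9 (R): throw ball3 h=5 -> lands@14:L; in-air after throw: [b5@10:L b6@11:R b1@12:L b2@13:R b3@14:L b4@15:R]
Beat 10 (L): throw ball5 h=6 -> lands@16:L; in-air after throw: [b6@11:R b1@12:L b2@13:R b3@14:L b4@15:R b5@16:L]
Beat 11 (R): throw ball6 h=7 -> lands@18:L; in-air after throw: [b1@12:L b2@13:R b3@14:L b4@15:R b5@16:L b6@18:L]
Beat 12 (L): throw ball1 h=5 -> lands@17:R; in-air after throw: [b2@13:R b3@14:L b4@15:R b5@16:L b1@17:R b6@18:L]
Beat 13 (R): throw ball2 h=6 -> lands@19:R; in-air after throw: [b3@14:L b4@15:R b5@16:L b1@17:R b6@18:L b2@19:R]
Beat 14 (L): throw ball3 h=7 -> lands@21:R; in-air after throw: [b4@15:R b5@16:L b1@17:R b6@18:L b2@19:R b3@21:R]
Beat 15 (R): throw ball4 h=5 -> lands@20:L; in-air after throw: [b5@16:L b1@17:R b6@18:L b2@19:R b4@20:L b3@21:R]
Beat 16 (L): throw ball5 h=6 -> lands@22:L; in-air after throw: [b1@17:R b6@18:L b2@19:R b4@20:L b3@21:R b5@22:L]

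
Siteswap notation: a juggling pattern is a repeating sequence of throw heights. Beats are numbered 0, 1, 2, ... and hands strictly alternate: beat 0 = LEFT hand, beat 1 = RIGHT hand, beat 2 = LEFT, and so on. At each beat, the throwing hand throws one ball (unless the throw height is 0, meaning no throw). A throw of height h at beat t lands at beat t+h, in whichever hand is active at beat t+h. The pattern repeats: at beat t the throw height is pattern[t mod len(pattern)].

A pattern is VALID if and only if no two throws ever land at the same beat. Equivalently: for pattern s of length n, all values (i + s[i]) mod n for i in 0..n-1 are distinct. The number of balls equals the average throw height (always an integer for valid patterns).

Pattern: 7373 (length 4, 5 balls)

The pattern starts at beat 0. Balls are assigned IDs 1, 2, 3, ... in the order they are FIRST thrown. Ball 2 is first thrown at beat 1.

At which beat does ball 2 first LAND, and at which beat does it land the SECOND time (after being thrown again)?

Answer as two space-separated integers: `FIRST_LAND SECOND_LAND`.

Beat 0 (L): throw ball1 h=7 -> lands@7:R; in-air after throw: [b1@7:R]
Beat 1 (R): throw ball2 h=3 -> lands@4:L; in-air after throw: [b2@4:L b1@7:R]
Beat 2 (L): throw ball3 h=7 -> lands@9:R; in-air after throw: [b2@4:L b1@7:R b3@9:R]
Beat 3 (R): throw ball4 h=3 -> lands@6:L; in-air after throw: [b2@4:L b4@6:L b1@7:R b3@9:R]
Beat 4 (L): throw ball2 h=7 -> lands@11:R; in-air after throw: [b4@6:L b1@7:R b3@9:R b2@11:R]
Beat 5 (R): throw ball5 h=3 -> lands@8:L; in-air after throw: [b4@6:L b1@7:R b5@8:L b3@9:R b2@11:R]
Beat 6 (L): throw ball4 h=7 -> lands@13:R; in-air after throw: [b1@7:R b5@8:L b3@9:R b2@11:R b4@13:R]
Beat 7 (R): throw ball1 h=3 -> lands@10:L; in-air after throw: [b5@8:L b3@9:R b1@10:L b2@11:R b4@13:R]
Beat 8 (L): throw ball5 h=7 -> lands@15:R; in-air after throw: [b3@9:R b1@10:L b2@11:R b4@13:R b5@15:R]
Beat 9 (R): throw ball3 h=3 -> lands@12:L; in-air after throw: [b1@10:L b2@11:R b3@12:L b4@13:R b5@15:R]
Beat 10 (L): throw ball1 h=7 -> lands@17:R; in-air after throw: [b2@11:R b3@12:L b4@13:R b5@15:R b1@17:R]
Beat 11 (R): throw ball2 h=3 -> lands@14:L; in-air after throw: [b3@12:L b4@13:R b2@14:L b5@15:R b1@17:R]
Ball 2: thrown@1 h=3 -> first land @4; rethrown@4 h=7 -> second land @11

Answer: 4 11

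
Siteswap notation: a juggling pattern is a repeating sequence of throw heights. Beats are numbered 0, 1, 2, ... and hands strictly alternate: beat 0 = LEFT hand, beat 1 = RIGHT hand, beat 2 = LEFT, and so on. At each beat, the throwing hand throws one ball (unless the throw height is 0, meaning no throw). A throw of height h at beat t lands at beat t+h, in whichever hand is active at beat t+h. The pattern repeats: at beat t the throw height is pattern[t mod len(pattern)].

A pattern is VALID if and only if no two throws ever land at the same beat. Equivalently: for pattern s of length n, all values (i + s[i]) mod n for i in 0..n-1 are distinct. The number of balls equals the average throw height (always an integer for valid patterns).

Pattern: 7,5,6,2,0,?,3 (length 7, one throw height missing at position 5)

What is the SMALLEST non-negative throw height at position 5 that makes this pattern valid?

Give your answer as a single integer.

i=0: (0 + 7) mod 7 = 0
i=1: (1 + 5) mod 7 = 6
i=2: (2 + 6) mod 7 = 1
i=3: (3 + 2) mod 7 = 5
i=4: (4 + 0) mod 7 = 4
i=5: s[i]=? (unknown)
i=6: (6 + 3) mod 7 = 2
Known residues: [0, 1, 2, 4, 5, 6]; need a permutation of 0..6, so missing residue r = 3
Need (5 + s) mod 7 = 3; smallest s = (3 - 5) mod 7 = 5

Answer: 5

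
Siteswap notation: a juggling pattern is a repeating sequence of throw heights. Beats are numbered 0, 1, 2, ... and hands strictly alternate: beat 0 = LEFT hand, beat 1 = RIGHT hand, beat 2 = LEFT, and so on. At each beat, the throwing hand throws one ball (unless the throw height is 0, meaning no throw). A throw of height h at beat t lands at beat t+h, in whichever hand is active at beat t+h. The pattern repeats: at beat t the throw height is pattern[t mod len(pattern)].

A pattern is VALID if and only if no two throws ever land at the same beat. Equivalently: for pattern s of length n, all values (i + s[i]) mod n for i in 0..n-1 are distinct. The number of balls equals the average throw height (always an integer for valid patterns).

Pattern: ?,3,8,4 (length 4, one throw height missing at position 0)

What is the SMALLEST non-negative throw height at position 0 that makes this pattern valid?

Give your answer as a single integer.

Answer: 1

Derivation:
i=0: s[i]=? (unknown)
i=1: (1 + 3) mod 4 = 0
i=2: (2 + 8) mod 4 = 2
i=3: (3 + 4) mod 4 = 3
Known residues: [0, 2, 3]; need a permutation of 0..3, so missing residue r = 1
Need (0 + s) mod 4 = 1; smallest s = (1 - 0) mod 4 = 1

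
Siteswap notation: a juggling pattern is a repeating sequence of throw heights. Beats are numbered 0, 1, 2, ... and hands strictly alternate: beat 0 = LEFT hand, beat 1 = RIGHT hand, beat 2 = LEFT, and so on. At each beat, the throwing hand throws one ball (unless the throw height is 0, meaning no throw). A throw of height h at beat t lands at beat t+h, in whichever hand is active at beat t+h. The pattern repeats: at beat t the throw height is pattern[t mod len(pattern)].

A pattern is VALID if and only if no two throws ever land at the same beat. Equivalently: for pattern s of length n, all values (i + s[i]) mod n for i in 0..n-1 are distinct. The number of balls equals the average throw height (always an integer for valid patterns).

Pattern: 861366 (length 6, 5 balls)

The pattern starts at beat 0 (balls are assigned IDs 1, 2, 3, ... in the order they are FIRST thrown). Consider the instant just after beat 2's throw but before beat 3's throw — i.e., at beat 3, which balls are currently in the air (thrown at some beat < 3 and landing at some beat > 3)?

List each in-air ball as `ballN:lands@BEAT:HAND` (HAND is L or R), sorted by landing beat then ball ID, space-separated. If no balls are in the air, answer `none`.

Answer: ball2:lands@7:R ball1:lands@8:L

Derivation:
Beat 0 (L): throw ball1 h=8 -> lands@8:L; in-air after throw: [b1@8:L]
Beat 1 (R): throw ball2 h=6 -> lands@7:R; in-air after throw: [b2@7:R b1@8:L]
Beat 2 (L): throw ball3 h=1 -> lands@3:R; in-air after throw: [b3@3:R b2@7:R b1@8:L]
Beat 3 (R): throw ball3 h=3 -> lands@6:L; in-air after throw: [b3@6:L b2@7:R b1@8:L]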